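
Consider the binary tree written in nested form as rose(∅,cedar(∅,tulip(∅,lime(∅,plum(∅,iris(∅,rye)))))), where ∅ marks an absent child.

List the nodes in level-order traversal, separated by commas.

rose, cedar, tulip, lime, plum, iris, rye

Level-order visits nodes level by level from the root, left to right within each level.
Level 0: rose
Level 1: cedar
Level 2: tulip
Level 3: lime
Level 4: plum
Level 5: iris
Level 6: rye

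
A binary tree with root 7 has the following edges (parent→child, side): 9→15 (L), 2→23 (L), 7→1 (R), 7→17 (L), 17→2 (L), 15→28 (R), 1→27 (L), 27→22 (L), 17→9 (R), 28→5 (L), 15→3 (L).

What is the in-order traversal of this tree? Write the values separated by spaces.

In-order visits the left subtree, then the node, then the right subtree.
At 7: go left to 17.
  At 17: go left to 2.
    At 2: go left to 23.
      23 is a leaf — visit 23.
    Visit 2.
    At 2: no right child.
  Visit 17.
  At 17: go right to 9.
    At 9: go left to 15.
      At 15: go left to 3.
        3 is a leaf — visit 3.
      Visit 15.
      At 15: go right to 28.
        At 28: go left to 5.
          5 is a leaf — visit 5.
        Visit 28.
        At 28: no right child.
    Visit 9.
    At 9: no right child.
Visit 7.
At 7: go right to 1.
  At 1: go left to 27.
    At 27: go left to 22.
      22 is a leaf — visit 22.
    Visit 27.
    At 27: no right child.
  Visit 1.
  At 1: no right child.

23 2 17 3 15 5 28 9 7 22 27 1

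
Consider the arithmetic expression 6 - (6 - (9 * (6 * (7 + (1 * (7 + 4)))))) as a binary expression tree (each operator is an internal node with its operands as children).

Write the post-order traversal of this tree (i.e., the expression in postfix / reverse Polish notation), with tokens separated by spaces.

Post-order on an expression tree gives postfix notation: for each operator, emit left operand, right operand, then the operator.

6 6 9 6 7 1 7 4 + * + * * - -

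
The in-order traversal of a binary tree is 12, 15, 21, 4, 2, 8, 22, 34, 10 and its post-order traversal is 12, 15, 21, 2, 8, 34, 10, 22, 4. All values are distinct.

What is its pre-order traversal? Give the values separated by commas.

4, 21, 15, 12, 22, 8, 2, 10, 34

The last element of post-order is the root; it splits in-order into left and right subtrees.
Root 4: left subtree has 3 nodes {12, 15, 21}, right has 5 {2, 8, 22, 34, 10}.
  Root 21: left subtree has 2 nodes {12, 15}, right has 0 { }.
    Root 15: left subtree has 1 node {12}, right has 0 { }.
  Root 22: left subtree has 2 nodes {2, 8}, right has 2 {34, 10}.
    Root 8: left subtree has 1 node {2}, right has 0 { }.
    Root 10: left subtree has 1 node {34}, right has 0 { }.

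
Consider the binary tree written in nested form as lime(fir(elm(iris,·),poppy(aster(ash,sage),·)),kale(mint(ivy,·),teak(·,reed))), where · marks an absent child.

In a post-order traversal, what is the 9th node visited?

Post-order visits the left subtree, then the right subtree, then the node.
At lime: go left to fir.
  At fir: go left to elm.
    At elm: go left to iris.
      iris is a leaf — visit iris.
    At elm: no right child.
    Visit elm.
  At fir: go right to poppy.
    At poppy: go left to aster.
      At aster: go left to ash.
        ash is a leaf — visit ash.
      At aster: go right to sage.
        sage is a leaf — visit sage.
      Visit aster.
    At poppy: no right child.
    Visit poppy.
  Visit fir.
At lime: go right to kale.
  At kale: go left to mint.
    At mint: go left to ivy.
      ivy is a leaf — visit ivy.
    At mint: no right child.
    Visit mint.
  At kale: go right to teak.
    At teak: no left child.
    At teak: go right to reed.
      reed is a leaf — visit reed.
    Visit teak.
  Visit kale.
Visit lime.
Full post-order sequence: iris, elm, ash, sage, aster, poppy, fir, ivy, mint, reed, teak, kale, lime.

mint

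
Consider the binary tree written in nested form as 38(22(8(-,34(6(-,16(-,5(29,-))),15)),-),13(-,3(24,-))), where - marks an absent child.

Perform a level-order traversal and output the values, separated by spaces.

38 22 13 8 3 34 24 6 15 16 5 29

Level-order visits nodes level by level from the root, left to right within each level.
Level 0: 38
Level 1: 22, 13
Level 2: 8, 3
Level 3: 34, 24
Level 4: 6, 15
Level 5: 16
Level 6: 5
Level 7: 29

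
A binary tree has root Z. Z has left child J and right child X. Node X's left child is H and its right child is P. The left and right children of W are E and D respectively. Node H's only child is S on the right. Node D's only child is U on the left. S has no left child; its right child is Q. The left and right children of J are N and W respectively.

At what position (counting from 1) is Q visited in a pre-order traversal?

Pre-order visits the node, then its left subtree, then its right subtree.
Visit Z.
At Z: go left to J.
  Visit J.
  At J: go left to N.
    N is a leaf — visit N.
  At J: go right to W.
    Visit W.
    At W: go left to E.
      E is a leaf — visit E.
    At W: go right to D.
      Visit D.
      At D: go left to U.
        U is a leaf — visit U.
      At D: no right child.
At Z: go right to X.
  Visit X.
  At X: go left to H.
    Visit H.
    At H: no left child.
    At H: go right to S.
      Visit S.
      At S: no left child.
      At S: go right to Q.
        Q is a leaf — visit Q.
  At X: go right to P.
    P is a leaf — visit P.
Full pre-order sequence: Z, J, N, W, E, D, U, X, H, S, Q, P.

11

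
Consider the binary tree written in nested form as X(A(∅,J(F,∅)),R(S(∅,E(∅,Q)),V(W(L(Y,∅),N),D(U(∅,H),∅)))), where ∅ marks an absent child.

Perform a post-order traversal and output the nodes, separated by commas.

F, J, A, Q, E, S, Y, L, N, W, H, U, D, V, R, X

Post-order visits the left subtree, then the right subtree, then the node.
At X: go left to A.
  At A: no left child.
  At A: go right to J.
    At J: go left to F.
      F is a leaf — visit F.
    At J: no right child.
    Visit J.
  Visit A.
At X: go right to R.
  At R: go left to S.
    At S: no left child.
    At S: go right to E.
      At E: no left child.
      At E: go right to Q.
        Q is a leaf — visit Q.
      Visit E.
    Visit S.
  At R: go right to V.
    At V: go left to W.
      At W: go left to L.
        At L: go left to Y.
          Y is a leaf — visit Y.
        At L: no right child.
        Visit L.
      At W: go right to N.
        N is a leaf — visit N.
      Visit W.
    At V: go right to D.
      At D: go left to U.
        At U: no left child.
        At U: go right to H.
          H is a leaf — visit H.
        Visit U.
      At D: no right child.
      Visit D.
    Visit V.
  Visit R.
Visit X.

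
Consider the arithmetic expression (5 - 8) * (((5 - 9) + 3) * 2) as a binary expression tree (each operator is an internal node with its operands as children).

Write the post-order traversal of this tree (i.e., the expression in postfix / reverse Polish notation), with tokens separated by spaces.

Post-order on an expression tree gives postfix notation: for each operator, emit left operand, right operand, then the operator.

5 8 - 5 9 - 3 + 2 * *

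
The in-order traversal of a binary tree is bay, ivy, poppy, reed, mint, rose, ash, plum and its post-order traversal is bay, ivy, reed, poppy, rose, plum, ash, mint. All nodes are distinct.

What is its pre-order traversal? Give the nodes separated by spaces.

The last element of post-order is the root; it splits in-order into left and right subtrees.
Root mint: left subtree has 4 nodes {bay, ivy, poppy, reed}, right has 3 {rose, ash, plum}.
  Root poppy: left subtree has 2 nodes {bay, ivy}, right has 1 {reed}.
    Root ivy: left subtree has 1 node {bay}, right has 0 { }.
  Root ash: left subtree has 1 node {rose}, right has 1 {plum}.

mint poppy ivy bay reed ash rose plum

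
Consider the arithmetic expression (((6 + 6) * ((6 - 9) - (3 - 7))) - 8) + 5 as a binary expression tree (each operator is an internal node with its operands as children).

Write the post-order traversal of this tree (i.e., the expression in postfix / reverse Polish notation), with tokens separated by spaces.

Post-order on an expression tree gives postfix notation: for each operator, emit left operand, right operand, then the operator.

6 6 + 6 9 - 3 7 - - * 8 - 5 +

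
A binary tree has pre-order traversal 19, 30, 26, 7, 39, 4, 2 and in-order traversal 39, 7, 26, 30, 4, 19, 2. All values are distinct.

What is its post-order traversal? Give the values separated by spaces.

The first element of pre-order is the root; it splits in-order into left and right subtrees.
Root 19: left subtree has 5 nodes {39, 7, 26, 30, 4}, right has 1 {2}.
  Root 30: left subtree has 3 nodes {39, 7, 26}, right has 1 {4}.
    Root 26: left subtree has 2 nodes {39, 7}, right has 0 { }.
      Root 7: left subtree has 1 node {39}, right has 0 { }.

39 7 26 4 30 2 19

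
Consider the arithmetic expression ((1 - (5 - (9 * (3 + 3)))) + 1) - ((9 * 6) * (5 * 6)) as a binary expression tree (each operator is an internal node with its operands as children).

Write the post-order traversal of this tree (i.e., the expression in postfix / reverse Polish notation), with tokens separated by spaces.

1 5 9 3 3 + * - - 1 + 9 6 * 5 6 * * -

Post-order on an expression tree gives postfix notation: for each operator, emit left operand, right operand, then the operator.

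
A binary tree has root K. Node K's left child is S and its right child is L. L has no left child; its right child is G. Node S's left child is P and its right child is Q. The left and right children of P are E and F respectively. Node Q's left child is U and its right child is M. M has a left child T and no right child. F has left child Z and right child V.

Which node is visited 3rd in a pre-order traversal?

P

Pre-order visits the node, then its left subtree, then its right subtree.
Visit K.
At K: go left to S.
  Visit S.
  At S: go left to P.
    Visit P.
    At P: go left to E.
      E is a leaf — visit E.
    At P: go right to F.
      Visit F.
      At F: go left to Z.
        Z is a leaf — visit Z.
      At F: go right to V.
        V is a leaf — visit V.
  At S: go right to Q.
    Visit Q.
    At Q: go left to U.
      U is a leaf — visit U.
    At Q: go right to M.
      Visit M.
      At M: go left to T.
        T is a leaf — visit T.
      At M: no right child.
At K: go right to L.
  Visit L.
  At L: no left child.
  At L: go right to G.
    G is a leaf — visit G.
Full pre-order sequence: K, S, P, E, F, Z, V, Q, U, M, T, L, G.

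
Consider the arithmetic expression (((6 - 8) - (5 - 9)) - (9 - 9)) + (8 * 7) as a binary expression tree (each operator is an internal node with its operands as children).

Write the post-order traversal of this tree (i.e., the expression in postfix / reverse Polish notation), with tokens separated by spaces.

Post-order on an expression tree gives postfix notation: for each operator, emit left operand, right operand, then the operator.

6 8 - 5 9 - - 9 9 - - 8 7 * +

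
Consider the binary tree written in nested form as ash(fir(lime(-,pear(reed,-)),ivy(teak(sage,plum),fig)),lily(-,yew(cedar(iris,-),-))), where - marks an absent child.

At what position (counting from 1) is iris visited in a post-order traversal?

Post-order visits the left subtree, then the right subtree, then the node.
At ash: go left to fir.
  At fir: go left to lime.
    At lime: no left child.
    At lime: go right to pear.
      At pear: go left to reed.
        reed is a leaf — visit reed.
      At pear: no right child.
      Visit pear.
    Visit lime.
  At fir: go right to ivy.
    At ivy: go left to teak.
      At teak: go left to sage.
        sage is a leaf — visit sage.
      At teak: go right to plum.
        plum is a leaf — visit plum.
      Visit teak.
    At ivy: go right to fig.
      fig is a leaf — visit fig.
    Visit ivy.
  Visit fir.
At ash: go right to lily.
  At lily: no left child.
  At lily: go right to yew.
    At yew: go left to cedar.
      At cedar: go left to iris.
        iris is a leaf — visit iris.
      At cedar: no right child.
      Visit cedar.
    At yew: no right child.
    Visit yew.
  Visit lily.
Visit ash.
Full post-order sequence: reed, pear, lime, sage, plum, teak, fig, ivy, fir, iris, cedar, yew, lily, ash.

10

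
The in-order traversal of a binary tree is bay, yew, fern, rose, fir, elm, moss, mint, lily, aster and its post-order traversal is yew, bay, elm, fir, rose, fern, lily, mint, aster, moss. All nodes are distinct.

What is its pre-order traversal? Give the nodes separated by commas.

The last element of post-order is the root; it splits in-order into left and right subtrees.
Root moss: left subtree has 6 nodes {bay, yew, fern, rose, fir, elm}, right has 3 {mint, lily, aster}.
  Root fern: left subtree has 2 nodes {bay, yew}, right has 3 {rose, fir, elm}.
    Root bay: left subtree has 0 nodes { }, right has 1 {yew}.
    Root rose: left subtree has 0 nodes { }, right has 2 {fir, elm}.
      Root fir: left subtree has 0 nodes { }, right has 1 {elm}.
  Root aster: left subtree has 2 nodes {mint, lily}, right has 0 { }.
    Root mint: left subtree has 0 nodes { }, right has 1 {lily}.

moss, fern, bay, yew, rose, fir, elm, aster, mint, lily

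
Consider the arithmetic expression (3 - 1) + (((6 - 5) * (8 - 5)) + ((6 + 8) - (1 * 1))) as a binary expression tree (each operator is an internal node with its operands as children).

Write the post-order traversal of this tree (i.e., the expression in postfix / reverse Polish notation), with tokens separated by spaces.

3 1 - 6 5 - 8 5 - * 6 8 + 1 1 * - + +

Post-order on an expression tree gives postfix notation: for each operator, emit left operand, right operand, then the operator.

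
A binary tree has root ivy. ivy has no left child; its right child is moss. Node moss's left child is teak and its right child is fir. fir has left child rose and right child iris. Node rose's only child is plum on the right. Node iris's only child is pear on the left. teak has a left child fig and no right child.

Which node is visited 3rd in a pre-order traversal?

teak

Pre-order visits the node, then its left subtree, then its right subtree.
Visit ivy.
At ivy: no left child.
At ivy: go right to moss.
  Visit moss.
  At moss: go left to teak.
    Visit teak.
    At teak: go left to fig.
      fig is a leaf — visit fig.
    At teak: no right child.
  At moss: go right to fir.
    Visit fir.
    At fir: go left to rose.
      Visit rose.
      At rose: no left child.
      At rose: go right to plum.
        plum is a leaf — visit plum.
    At fir: go right to iris.
      Visit iris.
      At iris: go left to pear.
        pear is a leaf — visit pear.
      At iris: no right child.
Full pre-order sequence: ivy, moss, teak, fig, fir, rose, plum, iris, pear.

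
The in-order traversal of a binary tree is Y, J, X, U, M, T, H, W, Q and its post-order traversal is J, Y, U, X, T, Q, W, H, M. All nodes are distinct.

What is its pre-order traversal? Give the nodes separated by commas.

The last element of post-order is the root; it splits in-order into left and right subtrees.
Root M: left subtree has 4 nodes {Y, J, X, U}, right has 4 {T, H, W, Q}.
  Root X: left subtree has 2 nodes {Y, J}, right has 1 {U}.
    Root Y: left subtree has 0 nodes { }, right has 1 {J}.
  Root H: left subtree has 1 node {T}, right has 2 {W, Q}.
    Root W: left subtree has 0 nodes { }, right has 1 {Q}.

M, X, Y, J, U, H, T, W, Q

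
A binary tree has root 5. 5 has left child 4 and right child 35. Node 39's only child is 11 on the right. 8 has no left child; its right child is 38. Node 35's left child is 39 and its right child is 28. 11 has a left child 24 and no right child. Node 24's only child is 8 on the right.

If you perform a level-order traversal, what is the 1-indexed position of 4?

Level-order visits nodes level by level from the root, left to right within each level.
Level 0: 5
Level 1: 4, 35
Level 2: 39, 28
Level 3: 11
Level 4: 24
Level 5: 8
Level 6: 38
Full level-order sequence: 5, 4, 35, 39, 28, 11, 24, 8, 38.

2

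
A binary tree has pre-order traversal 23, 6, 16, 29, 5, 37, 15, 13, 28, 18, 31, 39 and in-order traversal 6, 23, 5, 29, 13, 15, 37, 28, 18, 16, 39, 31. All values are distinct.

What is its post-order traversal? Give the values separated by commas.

The first element of pre-order is the root; it splits in-order into left and right subtrees.
Root 23: left subtree has 1 node {6}, right has 10 {5, 29, 13, 15, 37, 28, 18, 16, 39, 31}.
  Root 16: left subtree has 7 nodes {5, 29, 13, 15, 37, 28, 18}, right has 2 {39, 31}.
    Root 29: left subtree has 1 node {5}, right has 5 {13, 15, 37, 28, 18}.
      Root 37: left subtree has 2 nodes {13, 15}, right has 2 {28, 18}.
        Root 15: left subtree has 1 node {13}, right has 0 { }.
        Root 28: left subtree has 0 nodes { }, right has 1 {18}.
    Root 31: left subtree has 1 node {39}, right has 0 { }.

6, 5, 13, 15, 18, 28, 37, 29, 39, 31, 16, 23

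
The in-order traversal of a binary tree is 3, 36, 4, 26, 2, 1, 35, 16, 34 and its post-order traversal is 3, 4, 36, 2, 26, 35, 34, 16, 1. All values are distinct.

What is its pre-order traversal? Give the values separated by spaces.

The last element of post-order is the root; it splits in-order into left and right subtrees.
Root 1: left subtree has 5 nodes {3, 36, 4, 26, 2}, right has 3 {35, 16, 34}.
  Root 26: left subtree has 3 nodes {3, 36, 4}, right has 1 {2}.
    Root 36: left subtree has 1 node {3}, right has 1 {4}.
  Root 16: left subtree has 1 node {35}, right has 1 {34}.

1 26 36 3 4 2 16 35 34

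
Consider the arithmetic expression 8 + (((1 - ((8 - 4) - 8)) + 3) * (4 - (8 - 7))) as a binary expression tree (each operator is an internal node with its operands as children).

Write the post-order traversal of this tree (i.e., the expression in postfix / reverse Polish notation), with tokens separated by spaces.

Post-order on an expression tree gives postfix notation: for each operator, emit left operand, right operand, then the operator.

8 1 8 4 - 8 - - 3 + 4 8 7 - - * +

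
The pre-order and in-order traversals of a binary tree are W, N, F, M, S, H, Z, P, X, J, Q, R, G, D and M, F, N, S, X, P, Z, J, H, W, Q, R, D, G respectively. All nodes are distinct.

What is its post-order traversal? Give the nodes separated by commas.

The first element of pre-order is the root; it splits in-order into left and right subtrees.
Root W: left subtree has 9 nodes {M, F, N, S, X, P, Z, J, H}, right has 4 {Q, R, D, G}.
  Root N: left subtree has 2 nodes {M, F}, right has 6 {S, X, P, Z, J, H}.
    Root F: left subtree has 1 node {M}, right has 0 { }.
    Root S: left subtree has 0 nodes { }, right has 5 {X, P, Z, J, H}.
      Root H: left subtree has 4 nodes {X, P, Z, J}, right has 0 { }.
        Root Z: left subtree has 2 nodes {X, P}, right has 1 {J}.
          Root P: left subtree has 1 node {X}, right has 0 { }.
  Root Q: left subtree has 0 nodes { }, right has 3 {R, D, G}.
    Root R: left subtree has 0 nodes { }, right has 2 {D, G}.
      Root G: left subtree has 1 node {D}, right has 0 { }.

M, F, X, P, J, Z, H, S, N, D, G, R, Q, W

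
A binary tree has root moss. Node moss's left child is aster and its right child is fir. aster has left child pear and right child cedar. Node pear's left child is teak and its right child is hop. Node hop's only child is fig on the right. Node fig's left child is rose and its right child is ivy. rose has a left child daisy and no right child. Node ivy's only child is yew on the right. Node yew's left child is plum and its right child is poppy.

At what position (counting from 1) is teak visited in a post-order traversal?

1

Post-order visits the left subtree, then the right subtree, then the node.
At moss: go left to aster.
  At aster: go left to pear.
    At pear: go left to teak.
      teak is a leaf — visit teak.
    At pear: go right to hop.
      At hop: no left child.
      At hop: go right to fig.
        At fig: go left to rose.
          At rose: go left to daisy.
            daisy is a leaf — visit daisy.
          At rose: no right child.
          Visit rose.
        At fig: go right to ivy.
          At ivy: no left child.
          At ivy: go right to yew.
            At yew: go left to plum.
              plum is a leaf — visit plum.
            At yew: go right to poppy.
              poppy is a leaf — visit poppy.
            Visit yew.
          Visit ivy.
        Visit fig.
      Visit hop.
    Visit pear.
  At aster: go right to cedar.
    cedar is a leaf — visit cedar.
  Visit aster.
At moss: go right to fir.
  fir is a leaf — visit fir.
Visit moss.
Full post-order sequence: teak, daisy, rose, plum, poppy, yew, ivy, fig, hop, pear, cedar, aster, fir, moss.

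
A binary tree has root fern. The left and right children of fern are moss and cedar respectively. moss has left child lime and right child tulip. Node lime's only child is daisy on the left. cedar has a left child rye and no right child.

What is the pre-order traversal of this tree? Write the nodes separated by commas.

Pre-order visits the node, then its left subtree, then its right subtree.
Visit fern.
At fern: go left to moss.
  Visit moss.
  At moss: go left to lime.
    Visit lime.
    At lime: go left to daisy.
      daisy is a leaf — visit daisy.
    At lime: no right child.
  At moss: go right to tulip.
    tulip is a leaf — visit tulip.
At fern: go right to cedar.
  Visit cedar.
  At cedar: go left to rye.
    rye is a leaf — visit rye.
  At cedar: no right child.

fern, moss, lime, daisy, tulip, cedar, rye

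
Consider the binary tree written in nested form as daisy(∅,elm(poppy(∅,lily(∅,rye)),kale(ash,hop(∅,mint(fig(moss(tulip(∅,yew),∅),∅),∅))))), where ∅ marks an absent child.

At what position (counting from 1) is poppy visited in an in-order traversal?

In-order visits the left subtree, then the node, then the right subtree.
At daisy: no left child.
Visit daisy.
At daisy: go right to elm.
  At elm: go left to poppy.
    At poppy: no left child.
    Visit poppy.
    At poppy: go right to lily.
      At lily: no left child.
      Visit lily.
      At lily: go right to rye.
        rye is a leaf — visit rye.
  Visit elm.
  At elm: go right to kale.
    At kale: go left to ash.
      ash is a leaf — visit ash.
    Visit kale.
    At kale: go right to hop.
      At hop: no left child.
      Visit hop.
      At hop: go right to mint.
        At mint: go left to fig.
          At fig: go left to moss.
            At moss: go left to tulip.
              At tulip: no left child.
              Visit tulip.
              At tulip: go right to yew.
                yew is a leaf — visit yew.
            Visit moss.
            At moss: no right child.
          Visit fig.
          At fig: no right child.
        Visit mint.
        At mint: no right child.
Full in-order sequence: daisy, poppy, lily, rye, elm, ash, kale, hop, tulip, yew, moss, fig, mint.

2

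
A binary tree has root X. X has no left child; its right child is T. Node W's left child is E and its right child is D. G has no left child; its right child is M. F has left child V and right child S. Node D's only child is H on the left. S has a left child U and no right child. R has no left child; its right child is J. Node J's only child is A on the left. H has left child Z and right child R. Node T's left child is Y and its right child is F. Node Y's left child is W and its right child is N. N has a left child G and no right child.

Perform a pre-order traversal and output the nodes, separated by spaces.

X T Y W E D H Z R J A N G M F V S U

Pre-order visits the node, then its left subtree, then its right subtree.
Visit X.
At X: no left child.
At X: go right to T.
  Visit T.
  At T: go left to Y.
    Visit Y.
    At Y: go left to W.
      Visit W.
      At W: go left to E.
        E is a leaf — visit E.
      At W: go right to D.
        Visit D.
        At D: go left to H.
          Visit H.
          At H: go left to Z.
            Z is a leaf — visit Z.
          At H: go right to R.
            Visit R.
            At R: no left child.
            At R: go right to J.
              Visit J.
              At J: go left to A.
                A is a leaf — visit A.
              At J: no right child.
        At D: no right child.
    At Y: go right to N.
      Visit N.
      At N: go left to G.
        Visit G.
        At G: no left child.
        At G: go right to M.
          M is a leaf — visit M.
      At N: no right child.
  At T: go right to F.
    Visit F.
    At F: go left to V.
      V is a leaf — visit V.
    At F: go right to S.
      Visit S.
      At S: go left to U.
        U is a leaf — visit U.
      At S: no right child.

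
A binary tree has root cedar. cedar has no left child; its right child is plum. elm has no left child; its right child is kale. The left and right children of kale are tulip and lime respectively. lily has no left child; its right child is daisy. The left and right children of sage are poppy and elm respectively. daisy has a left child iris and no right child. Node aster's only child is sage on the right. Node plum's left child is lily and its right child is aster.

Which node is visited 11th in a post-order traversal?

plum

Post-order visits the left subtree, then the right subtree, then the node.
At cedar: no left child.
At cedar: go right to plum.
  At plum: go left to lily.
    At lily: no left child.
    At lily: go right to daisy.
      At daisy: go left to iris.
        iris is a leaf — visit iris.
      At daisy: no right child.
      Visit daisy.
    Visit lily.
  At plum: go right to aster.
    At aster: no left child.
    At aster: go right to sage.
      At sage: go left to poppy.
        poppy is a leaf — visit poppy.
      At sage: go right to elm.
        At elm: no left child.
        At elm: go right to kale.
          At kale: go left to tulip.
            tulip is a leaf — visit tulip.
          At kale: go right to lime.
            lime is a leaf — visit lime.
          Visit kale.
        Visit elm.
      Visit sage.
    Visit aster.
  Visit plum.
Visit cedar.
Full post-order sequence: iris, daisy, lily, poppy, tulip, lime, kale, elm, sage, aster, plum, cedar.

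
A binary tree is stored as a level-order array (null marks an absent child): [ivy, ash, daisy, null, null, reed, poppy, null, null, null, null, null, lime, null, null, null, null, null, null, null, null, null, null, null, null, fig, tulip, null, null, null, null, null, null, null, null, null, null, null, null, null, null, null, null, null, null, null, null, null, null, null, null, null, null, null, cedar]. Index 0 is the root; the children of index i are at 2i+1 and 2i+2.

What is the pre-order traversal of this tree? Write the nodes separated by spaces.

Pre-order visits the node, then its left subtree, then its right subtree.
Visit ivy.
At ivy: go left to ash.
  ash is a leaf — visit ash.
At ivy: go right to daisy.
  Visit daisy.
  At daisy: go left to reed.
    Visit reed.
    At reed: no left child.
    At reed: go right to lime.
      Visit lime.
      At lime: go left to fig.
        fig is a leaf — visit fig.
      At lime: go right to tulip.
        Visit tulip.
        At tulip: no left child.
        At tulip: go right to cedar.
          cedar is a leaf — visit cedar.
  At daisy: go right to poppy.
    poppy is a leaf — visit poppy.

ivy ash daisy reed lime fig tulip cedar poppy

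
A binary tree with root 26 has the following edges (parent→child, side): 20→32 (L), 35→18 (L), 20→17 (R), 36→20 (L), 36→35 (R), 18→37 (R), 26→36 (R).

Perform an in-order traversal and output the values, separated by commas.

In-order visits the left subtree, then the node, then the right subtree.
At 26: no left child.
Visit 26.
At 26: go right to 36.
  At 36: go left to 20.
    At 20: go left to 32.
      32 is a leaf — visit 32.
    Visit 20.
    At 20: go right to 17.
      17 is a leaf — visit 17.
  Visit 36.
  At 36: go right to 35.
    At 35: go left to 18.
      At 18: no left child.
      Visit 18.
      At 18: go right to 37.
        37 is a leaf — visit 37.
    Visit 35.
    At 35: no right child.

26, 32, 20, 17, 36, 18, 37, 35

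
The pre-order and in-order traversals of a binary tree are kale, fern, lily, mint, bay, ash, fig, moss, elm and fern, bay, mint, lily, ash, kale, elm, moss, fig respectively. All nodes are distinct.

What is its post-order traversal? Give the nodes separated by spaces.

The first element of pre-order is the root; it splits in-order into left and right subtrees.
Root kale: left subtree has 5 nodes {fern, bay, mint, lily, ash}, right has 3 {elm, moss, fig}.
  Root fern: left subtree has 0 nodes { }, right has 4 {bay, mint, lily, ash}.
    Root lily: left subtree has 2 nodes {bay, mint}, right has 1 {ash}.
      Root mint: left subtree has 1 node {bay}, right has 0 { }.
  Root fig: left subtree has 2 nodes {elm, moss}, right has 0 { }.
    Root moss: left subtree has 1 node {elm}, right has 0 { }.

bay mint ash lily fern elm moss fig kale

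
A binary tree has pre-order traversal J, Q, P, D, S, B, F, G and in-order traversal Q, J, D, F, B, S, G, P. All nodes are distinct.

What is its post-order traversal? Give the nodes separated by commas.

The first element of pre-order is the root; it splits in-order into left and right subtrees.
Root J: left subtree has 1 node {Q}, right has 6 {D, F, B, S, G, P}.
  Root P: left subtree has 5 nodes {D, F, B, S, G}, right has 0 { }.
    Root D: left subtree has 0 nodes { }, right has 4 {F, B, S, G}.
      Root S: left subtree has 2 nodes {F, B}, right has 1 {G}.
        Root B: left subtree has 1 node {F}, right has 0 { }.

Q, F, B, G, S, D, P, J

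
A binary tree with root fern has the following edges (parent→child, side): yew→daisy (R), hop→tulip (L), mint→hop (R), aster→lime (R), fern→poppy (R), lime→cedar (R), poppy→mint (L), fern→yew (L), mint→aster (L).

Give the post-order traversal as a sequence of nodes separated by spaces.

daisy yew cedar lime aster tulip hop mint poppy fern

Post-order visits the left subtree, then the right subtree, then the node.
At fern: go left to yew.
  At yew: no left child.
  At yew: go right to daisy.
    daisy is a leaf — visit daisy.
  Visit yew.
At fern: go right to poppy.
  At poppy: go left to mint.
    At mint: go left to aster.
      At aster: no left child.
      At aster: go right to lime.
        At lime: no left child.
        At lime: go right to cedar.
          cedar is a leaf — visit cedar.
        Visit lime.
      Visit aster.
    At mint: go right to hop.
      At hop: go left to tulip.
        tulip is a leaf — visit tulip.
      At hop: no right child.
      Visit hop.
    Visit mint.
  At poppy: no right child.
  Visit poppy.
Visit fern.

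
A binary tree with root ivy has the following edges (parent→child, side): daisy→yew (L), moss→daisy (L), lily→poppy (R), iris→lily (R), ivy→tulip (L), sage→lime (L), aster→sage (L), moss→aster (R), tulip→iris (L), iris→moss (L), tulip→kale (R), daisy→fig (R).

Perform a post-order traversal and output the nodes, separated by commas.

Post-order visits the left subtree, then the right subtree, then the node.
At ivy: go left to tulip.
  At tulip: go left to iris.
    At iris: go left to moss.
      At moss: go left to daisy.
        At daisy: go left to yew.
          yew is a leaf — visit yew.
        At daisy: go right to fig.
          fig is a leaf — visit fig.
        Visit daisy.
      At moss: go right to aster.
        At aster: go left to sage.
          At sage: go left to lime.
            lime is a leaf — visit lime.
          At sage: no right child.
          Visit sage.
        At aster: no right child.
        Visit aster.
      Visit moss.
    At iris: go right to lily.
      At lily: no left child.
      At lily: go right to poppy.
        poppy is a leaf — visit poppy.
      Visit lily.
    Visit iris.
  At tulip: go right to kale.
    kale is a leaf — visit kale.
  Visit tulip.
At ivy: no right child.
Visit ivy.

yew, fig, daisy, lime, sage, aster, moss, poppy, lily, iris, kale, tulip, ivy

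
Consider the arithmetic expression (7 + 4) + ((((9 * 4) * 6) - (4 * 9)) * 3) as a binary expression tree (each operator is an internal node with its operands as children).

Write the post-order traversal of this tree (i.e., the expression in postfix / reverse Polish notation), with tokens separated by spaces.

7 4 + 9 4 * 6 * 4 9 * - 3 * +

Post-order on an expression tree gives postfix notation: for each operator, emit left operand, right operand, then the operator.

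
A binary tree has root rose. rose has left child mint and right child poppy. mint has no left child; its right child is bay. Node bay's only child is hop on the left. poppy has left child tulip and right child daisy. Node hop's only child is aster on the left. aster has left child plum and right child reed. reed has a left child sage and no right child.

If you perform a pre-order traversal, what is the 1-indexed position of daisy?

Pre-order visits the node, then its left subtree, then its right subtree.
Visit rose.
At rose: go left to mint.
  Visit mint.
  At mint: no left child.
  At mint: go right to bay.
    Visit bay.
    At bay: go left to hop.
      Visit hop.
      At hop: go left to aster.
        Visit aster.
        At aster: go left to plum.
          plum is a leaf — visit plum.
        At aster: go right to reed.
          Visit reed.
          At reed: go left to sage.
            sage is a leaf — visit sage.
          At reed: no right child.
      At hop: no right child.
    At bay: no right child.
At rose: go right to poppy.
  Visit poppy.
  At poppy: go left to tulip.
    tulip is a leaf — visit tulip.
  At poppy: go right to daisy.
    daisy is a leaf — visit daisy.
Full pre-order sequence: rose, mint, bay, hop, aster, plum, reed, sage, poppy, tulip, daisy.

11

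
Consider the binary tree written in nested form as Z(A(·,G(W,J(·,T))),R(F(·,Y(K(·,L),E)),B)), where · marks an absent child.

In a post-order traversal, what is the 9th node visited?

Post-order visits the left subtree, then the right subtree, then the node.
At Z: go left to A.
  At A: no left child.
  At A: go right to G.
    At G: go left to W.
      W is a leaf — visit W.
    At G: go right to J.
      At J: no left child.
      At J: go right to T.
        T is a leaf — visit T.
      Visit J.
    Visit G.
  Visit A.
At Z: go right to R.
  At R: go left to F.
    At F: no left child.
    At F: go right to Y.
      At Y: go left to K.
        At K: no left child.
        At K: go right to L.
          L is a leaf — visit L.
        Visit K.
      At Y: go right to E.
        E is a leaf — visit E.
      Visit Y.
    Visit F.
  At R: go right to B.
    B is a leaf — visit B.
  Visit R.
Visit Z.
Full post-order sequence: W, T, J, G, A, L, K, E, Y, F, B, R, Z.

Y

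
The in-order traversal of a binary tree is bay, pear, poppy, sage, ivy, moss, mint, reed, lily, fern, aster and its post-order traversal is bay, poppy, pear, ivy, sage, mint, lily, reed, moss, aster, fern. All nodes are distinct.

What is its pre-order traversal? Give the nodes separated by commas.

The last element of post-order is the root; it splits in-order into left and right subtrees.
Root fern: left subtree has 9 nodes {bay, pear, poppy, sage, ivy, moss, mint, reed, lily}, right has 1 {aster}.
  Root moss: left subtree has 5 nodes {bay, pear, poppy, sage, ivy}, right has 3 {mint, reed, lily}.
    Root sage: left subtree has 3 nodes {bay, pear, poppy}, right has 1 {ivy}.
      Root pear: left subtree has 1 node {bay}, right has 1 {poppy}.
    Root reed: left subtree has 1 node {mint}, right has 1 {lily}.

fern, moss, sage, pear, bay, poppy, ivy, reed, mint, lily, aster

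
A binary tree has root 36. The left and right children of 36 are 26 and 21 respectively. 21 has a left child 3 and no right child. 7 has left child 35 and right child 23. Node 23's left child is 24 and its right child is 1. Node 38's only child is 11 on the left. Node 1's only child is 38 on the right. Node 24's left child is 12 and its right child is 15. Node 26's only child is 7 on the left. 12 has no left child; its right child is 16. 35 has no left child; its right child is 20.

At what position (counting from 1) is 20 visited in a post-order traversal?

1

Post-order visits the left subtree, then the right subtree, then the node.
At 36: go left to 26.
  At 26: go left to 7.
    At 7: go left to 35.
      At 35: no left child.
      At 35: go right to 20.
        20 is a leaf — visit 20.
      Visit 35.
    At 7: go right to 23.
      At 23: go left to 24.
        At 24: go left to 12.
          At 12: no left child.
          At 12: go right to 16.
            16 is a leaf — visit 16.
          Visit 12.
        At 24: go right to 15.
          15 is a leaf — visit 15.
        Visit 24.
      At 23: go right to 1.
        At 1: no left child.
        At 1: go right to 38.
          At 38: go left to 11.
            11 is a leaf — visit 11.
          At 38: no right child.
          Visit 38.
        Visit 1.
      Visit 23.
    Visit 7.
  At 26: no right child.
  Visit 26.
At 36: go right to 21.
  At 21: go left to 3.
    3 is a leaf — visit 3.
  At 21: no right child.
  Visit 21.
Visit 36.
Full post-order sequence: 20, 35, 16, 12, 15, 24, 11, 38, 1, 23, 7, 26, 3, 21, 36.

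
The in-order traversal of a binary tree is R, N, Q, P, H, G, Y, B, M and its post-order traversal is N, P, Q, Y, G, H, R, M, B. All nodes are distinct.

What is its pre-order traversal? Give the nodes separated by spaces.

B R H Q N P G Y M

The last element of post-order is the root; it splits in-order into left and right subtrees.
Root B: left subtree has 7 nodes {R, N, Q, P, H, G, Y}, right has 1 {M}.
  Root R: left subtree has 0 nodes { }, right has 6 {N, Q, P, H, G, Y}.
    Root H: left subtree has 3 nodes {N, Q, P}, right has 2 {G, Y}.
      Root Q: left subtree has 1 node {N}, right has 1 {P}.
      Root G: left subtree has 0 nodes { }, right has 1 {Y}.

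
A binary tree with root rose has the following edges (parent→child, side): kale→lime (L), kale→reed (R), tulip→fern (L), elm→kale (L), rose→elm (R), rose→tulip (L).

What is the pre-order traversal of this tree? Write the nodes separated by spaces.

rose tulip fern elm kale lime reed

Pre-order visits the node, then its left subtree, then its right subtree.
Visit rose.
At rose: go left to tulip.
  Visit tulip.
  At tulip: go left to fern.
    fern is a leaf — visit fern.
  At tulip: no right child.
At rose: go right to elm.
  Visit elm.
  At elm: go left to kale.
    Visit kale.
    At kale: go left to lime.
      lime is a leaf — visit lime.
    At kale: go right to reed.
      reed is a leaf — visit reed.
  At elm: no right child.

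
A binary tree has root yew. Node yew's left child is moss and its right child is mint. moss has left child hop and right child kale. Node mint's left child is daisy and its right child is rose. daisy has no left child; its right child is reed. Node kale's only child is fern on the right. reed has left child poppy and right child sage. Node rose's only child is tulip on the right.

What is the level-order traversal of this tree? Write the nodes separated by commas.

Level-order visits nodes level by level from the root, left to right within each level.
Level 0: yew
Level 1: moss, mint
Level 2: hop, kale, daisy, rose
Level 3: fern, reed, tulip
Level 4: poppy, sage

yew, moss, mint, hop, kale, daisy, rose, fern, reed, tulip, poppy, sage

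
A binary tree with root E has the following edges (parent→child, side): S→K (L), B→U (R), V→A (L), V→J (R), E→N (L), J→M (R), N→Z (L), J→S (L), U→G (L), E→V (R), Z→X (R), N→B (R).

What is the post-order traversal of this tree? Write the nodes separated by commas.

X, Z, G, U, B, N, A, K, S, M, J, V, E

Post-order visits the left subtree, then the right subtree, then the node.
At E: go left to N.
  At N: go left to Z.
    At Z: no left child.
    At Z: go right to X.
      X is a leaf — visit X.
    Visit Z.
  At N: go right to B.
    At B: no left child.
    At B: go right to U.
      At U: go left to G.
        G is a leaf — visit G.
      At U: no right child.
      Visit U.
    Visit B.
  Visit N.
At E: go right to V.
  At V: go left to A.
    A is a leaf — visit A.
  At V: go right to J.
    At J: go left to S.
      At S: go left to K.
        K is a leaf — visit K.
      At S: no right child.
      Visit S.
    At J: go right to M.
      M is a leaf — visit M.
    Visit J.
  Visit V.
Visit E.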